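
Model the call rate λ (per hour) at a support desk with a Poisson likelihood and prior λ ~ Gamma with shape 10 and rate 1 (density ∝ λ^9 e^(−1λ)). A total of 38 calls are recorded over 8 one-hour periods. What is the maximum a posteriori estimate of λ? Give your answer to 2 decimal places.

λ̂_MAP = 5.22

Σxᵢ = 38, n = 8.
Posterior ∝ λ^9e^(−1λ) · λ^38e^(−8λ) = λ^47e^(−9λ), i.e. Gamma(shape=48, rate=9).
The mode of a Gamma(a, b) with a ≥ 1 (shape–rate) is (a−1)/b = 47/9 ≈ 5.22.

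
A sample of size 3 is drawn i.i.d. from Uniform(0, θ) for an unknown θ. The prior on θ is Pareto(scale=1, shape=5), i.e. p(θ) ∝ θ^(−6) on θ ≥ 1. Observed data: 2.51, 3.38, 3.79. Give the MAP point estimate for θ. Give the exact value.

θ̂_MAP = 3.79

The Uniform(0, θ) likelihood is θ^(−n) for θ ≥ max(xᵢ), zero otherwise. Here max(xᵢ) = 3.79.
Posterior ∝ θ^(−6) · θ^(−3) = θ^(−9) on θ ≥ max(1, 3.79) = 3.79.
This density is strictly decreasing in θ, so the posterior mode lies at the lower boundary of the support.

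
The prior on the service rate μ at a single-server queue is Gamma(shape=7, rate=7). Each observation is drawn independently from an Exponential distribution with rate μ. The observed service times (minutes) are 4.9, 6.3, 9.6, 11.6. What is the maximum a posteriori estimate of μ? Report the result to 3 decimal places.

The Exponential(rate=μ) likelihood is ∝ μ^n e^(−μΣtᵢ). Here n = 4 and Σtᵢ = 4.9 + 6.3 + 9.6 + 11.6 = 32.4.
Posterior ∝ μ^6e^(−7μ) · μ^4e^(−32.4μ) = μ^10e^(−39.4μ), i.e. Gamma(11, 39.4).
Mode = (a−1)/b = 10/39.4 ≈ 0.254.

μ̂_MAP = 0.254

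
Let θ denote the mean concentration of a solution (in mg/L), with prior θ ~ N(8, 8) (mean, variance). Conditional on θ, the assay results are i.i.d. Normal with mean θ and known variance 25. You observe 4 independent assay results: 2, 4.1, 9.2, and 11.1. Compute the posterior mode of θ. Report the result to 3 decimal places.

θ̂_MAP = 7.214

n = 4; x̄ = (2 + 4.1 + 9.2 + 11.1)/4 = 26.4/4 = 6.6.
For a Normal prior and Normal likelihood with known variance, the posterior is Normal; its mode equals its mean, the precision-weighted average.
Prior precision 1/σ₀² = 1/8 = 0.125; data precision n/σ² = 4/25 = 0.16.
θ̂ = (0.125·8 + 0.16·6.6) / (0.125 + 0.16) = 2.056/0.285 = 2056/285 ≈ 7.214.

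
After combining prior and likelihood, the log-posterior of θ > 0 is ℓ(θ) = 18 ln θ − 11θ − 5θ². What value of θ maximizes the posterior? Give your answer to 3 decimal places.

θ̂_MAP = 0.900

ℓ'(θ) = 18/θ − 11 − 10θ. Setting this to zero and multiplying by θ: 10θ² + 11θ − 18 = 0.
θ = (−11 + √(11² + 4·10·18)) / (2·10) = (−11 + √841) / 20 = (−11 + 29)/20 = 9/10.
ℓ''(θ) = −18/θ² − 10 < 0, confirming a maximum.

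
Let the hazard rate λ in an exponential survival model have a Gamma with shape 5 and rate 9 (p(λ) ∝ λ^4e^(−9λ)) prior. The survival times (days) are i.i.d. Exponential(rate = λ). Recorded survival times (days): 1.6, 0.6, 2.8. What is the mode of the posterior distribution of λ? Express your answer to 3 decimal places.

λ̂_MAP = 0.500

The Exponential(rate=λ) likelihood is ∝ λ^n e^(−λΣtᵢ). Here n = 3 and Σtᵢ = 1.6 + 0.6 + 2.8 = 5.
Posterior ∝ λ^4e^(−9λ) · λ^3e^(−5λ) = λ^7e^(−14λ), i.e. Gamma(8, 14).
Mode = (a−1)/b = 7/14 ≈ 0.500.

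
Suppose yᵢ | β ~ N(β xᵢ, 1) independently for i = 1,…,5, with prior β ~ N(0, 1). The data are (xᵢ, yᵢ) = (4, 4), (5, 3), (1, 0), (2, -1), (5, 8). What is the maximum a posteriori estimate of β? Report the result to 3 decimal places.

log p(β | y) = −Σ(yᵢ − βxᵢ)²/(2·1) − β²/(2·1) + const.
Setting the derivative to zero: Σxᵢ(yᵢ − βxᵢ)/1 − β/1 = 0, so β = Σxᵢyᵢ / (Σxᵢ² + σ²/τ²).
Σxᵢyᵢ = 4·4 + 5·3 + 1·0 + 2·(-1) + 5·8 = 69; Σxᵢ² = 71; σ²/τ² = 1.
β̂_MAP = 69 / (71 + 1) = 69/72 ≈ 0.958.

β̂_MAP = 0.958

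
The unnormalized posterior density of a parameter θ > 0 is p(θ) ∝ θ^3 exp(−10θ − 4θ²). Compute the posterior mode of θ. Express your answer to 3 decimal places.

ℓ'(θ) = 3/θ − 10 − 8θ. Setting this to zero and multiplying by θ: 8θ² + 10θ − 3 = 0.
θ = (−10 + √(10² + 4·8·3)) / (2·8) = (−10 + √196) / 16 = (−10 + 14)/16 = 1/4.
ℓ''(θ) = −3/θ² − 8 < 0, confirming a maximum.

θ̂_MAP = 0.250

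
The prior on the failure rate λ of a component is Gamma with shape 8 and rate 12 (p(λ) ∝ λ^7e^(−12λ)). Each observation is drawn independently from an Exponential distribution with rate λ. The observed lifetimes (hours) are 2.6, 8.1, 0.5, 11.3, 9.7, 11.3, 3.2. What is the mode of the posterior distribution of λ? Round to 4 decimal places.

The Exponential(rate=λ) likelihood is ∝ λ^n e^(−λΣtᵢ). Here n = 7 and Σtᵢ = 2.6 + 8.1 + 0.5 + 11.3 + 9.7 + 11.3 + 3.2 = 46.7.
Posterior ∝ λ^7e^(−12λ) · λ^7e^(−46.7λ) = λ^14e^(−58.7λ), i.e. Gamma(15, 58.7).
Mode = (a−1)/b = 14/58.7 ≈ 0.2385.

λ̂_MAP = 0.2385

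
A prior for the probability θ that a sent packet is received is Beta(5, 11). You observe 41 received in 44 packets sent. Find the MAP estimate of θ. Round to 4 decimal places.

Prior: Beta(5, 11).
Data: 41 successes in 44 trials. The binomial likelihood contributes θ^41(1−θ)^3, so the posterior is Beta(5+41, 11+3) = Beta(46, 14).
For Beta(a, b) with a, b > 1 the mode is (a−1)/(a+b−2) = 45/58 ≈ 0.7759.

θ̂_MAP = 0.7759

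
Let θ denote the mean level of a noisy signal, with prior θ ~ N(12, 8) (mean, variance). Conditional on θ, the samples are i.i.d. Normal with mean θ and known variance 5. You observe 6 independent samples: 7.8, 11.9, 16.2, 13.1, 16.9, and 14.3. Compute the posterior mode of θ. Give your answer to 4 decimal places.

θ̂_MAP = 13.2377

n = 6; x̄ = (7.8 + 11.9 + 16.2 + 13.1 + 16.9 + 14.3)/6 = 80.2/6 = 401/30 ≈ 13.3667.
For a Normal prior and Normal likelihood with known variance, the posterior is Normal; its mode equals its mean, the precision-weighted average.
Prior precision 1/σ₀² = 1/8 = 0.125; data precision n/σ² = 6/5 = 1.2.
θ̂ = (0.125·12 + 1.2·(401/30)) / (0.125 + 1.2) = 17.54/1.325 = 3508/265 ≈ 13.2377.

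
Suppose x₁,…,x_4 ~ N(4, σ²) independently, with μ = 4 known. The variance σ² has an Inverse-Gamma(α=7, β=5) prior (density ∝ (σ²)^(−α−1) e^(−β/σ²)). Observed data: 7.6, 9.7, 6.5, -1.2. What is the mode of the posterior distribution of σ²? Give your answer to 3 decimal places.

Sum of squared deviations about the known mean: SS = (7.6−4)² + (9.7−4)² + (6.5−4)² + (-1.2−4)² = 78.74.
The Normal likelihood contributes (σ²)^(−n/2) exp(−SS/(2σ²)), so the posterior is Inverse-Gamma(α + n/2, β + SS/2) = Inverse-Gamma(9, 44.37).
The mode of Inverse-Gamma(a, b) is b/(a+1) = 44.37/10 ≈ 4.437.

σ̂²_MAP = 4.437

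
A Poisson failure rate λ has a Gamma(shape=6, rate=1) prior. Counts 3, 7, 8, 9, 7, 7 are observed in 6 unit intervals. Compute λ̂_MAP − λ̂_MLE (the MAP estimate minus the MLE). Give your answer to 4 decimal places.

MAP − MLE = -0.2619

Σxᵢ = 41. Posterior is Gamma(47, 7); MAP = (47−1)/7 = 46/7 ≈ 6.57143.
MLE = x̄ = 41/6 ≈ 6.83333.
Difference = 46/7 − 41/6 = -11/42 ≈ -0.2619.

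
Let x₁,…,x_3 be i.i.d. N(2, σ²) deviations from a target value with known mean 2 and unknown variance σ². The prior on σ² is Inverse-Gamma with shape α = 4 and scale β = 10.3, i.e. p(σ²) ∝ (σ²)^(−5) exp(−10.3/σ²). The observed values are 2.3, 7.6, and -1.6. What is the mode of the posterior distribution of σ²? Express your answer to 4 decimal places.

Sum of squared deviations about the known mean: SS = (2.3−2)² + (7.6−2)² + (-1.6−2)² = 44.41.
The Normal likelihood contributes (σ²)^(−n/2) exp(−SS/(2σ²)), so the posterior is Inverse-Gamma(α + n/2, β + SS/2) = Inverse-Gamma(5.5, 32.505).
The mode of Inverse-Gamma(a, b) is b/(a+1) = 32.505/6.5 ≈ 5.0008.

σ̂²_MAP = 5.0008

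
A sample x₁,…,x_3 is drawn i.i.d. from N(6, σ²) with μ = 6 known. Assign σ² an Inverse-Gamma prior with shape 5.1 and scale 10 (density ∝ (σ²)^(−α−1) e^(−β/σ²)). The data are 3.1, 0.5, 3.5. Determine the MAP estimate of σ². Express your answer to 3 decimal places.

Sum of squared deviations about the known mean: SS = (3.1−6)² + (0.5−6)² + (3.5−6)² = 44.91.
The Normal likelihood contributes (σ²)^(−n/2) exp(−SS/(2σ²)), so the posterior is Inverse-Gamma(α + n/2, β + SS/2) = Inverse-Gamma(6.6, 32.455).
The mode of Inverse-Gamma(a, b) is b/(a+1) = 32.455/7.6 ≈ 4.270.

σ̂²_MAP = 4.270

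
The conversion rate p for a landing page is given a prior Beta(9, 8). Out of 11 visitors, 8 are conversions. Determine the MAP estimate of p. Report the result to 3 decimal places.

Prior: Beta(9, 8).
Data: 8 successes in 11 trials. The binomial likelihood contributes p^8(1−p)^3, so the posterior is Beta(9+8, 8+3) = Beta(17, 11).
For Beta(a, b) with a, b > 1 the mode is (a−1)/(a+b−2) = 16/26 ≈ 0.615.

p̂_MAP = 0.615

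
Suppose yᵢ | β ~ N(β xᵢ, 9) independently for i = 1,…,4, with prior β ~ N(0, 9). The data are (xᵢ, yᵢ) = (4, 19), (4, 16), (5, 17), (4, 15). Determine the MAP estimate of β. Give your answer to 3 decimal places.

log p(β | y) = −Σ(yᵢ − βxᵢ)²/(2·9) − β²/(2·9) + const.
Setting the derivative to zero: Σxᵢ(yᵢ − βxᵢ)/9 − β/9 = 0, so β = Σxᵢyᵢ / (Σxᵢ² + σ²/τ²).
Σxᵢyᵢ = 4·19 + 4·16 + 5·17 + 4·15 = 285; Σxᵢ² = 73; σ²/τ² = 1.
β̂_MAP = 285 / (73 + 1) = 285/74 ≈ 3.851.

β̂_MAP = 3.851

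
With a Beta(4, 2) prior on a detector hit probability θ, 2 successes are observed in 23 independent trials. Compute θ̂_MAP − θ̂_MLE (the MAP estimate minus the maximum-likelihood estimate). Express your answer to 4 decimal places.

Posterior is Beta(6, 23); MAP = (6−1)/(29−2) = 5/27 ≈ 0.18519.
MLE ignores the prior: θ̂_MLE = k/n = 2/23 ≈ 0.08696.
Difference = 5/27 − 2/23 = 61/621 ≈ 0.0982.

MAP − MLE = 0.0982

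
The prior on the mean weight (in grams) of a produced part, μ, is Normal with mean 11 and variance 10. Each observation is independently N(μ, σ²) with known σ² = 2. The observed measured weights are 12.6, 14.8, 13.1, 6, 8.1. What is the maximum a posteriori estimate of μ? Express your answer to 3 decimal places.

n = 5; x̄ = (12.6 + 14.8 + 13.1 + 6 + 8.1)/5 = 54.6/5 = 10.92.
For a Normal prior and Normal likelihood with known variance, the posterior is Normal; its mode equals its mean, the precision-weighted average.
Prior precision 1/σ₀² = 1/10 = 0.1; data precision n/σ² = 5/2 = 2.5.
μ̂ = (0.1·11 + 2.5·10.92) / (0.1 + 2.5) = 28.4/2.6 = 142/13 ≈ 10.923.

μ̂_MAP = 10.923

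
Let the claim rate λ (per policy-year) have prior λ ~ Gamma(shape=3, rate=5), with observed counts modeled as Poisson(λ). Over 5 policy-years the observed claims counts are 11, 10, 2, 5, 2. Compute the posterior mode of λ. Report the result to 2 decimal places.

λ̂_MAP = 3.20

Σxᵢ = 11+10+2+5+2 = 30, with n = 5.
Posterior ∝ λ^2e^(−5λ) · λ^30e^(−5λ) = λ^32e^(−10λ), i.e. Gamma(shape=33, rate=10).
The mode of a Gamma(a, b) with a ≥ 1 (shape–rate) is (a−1)/b = 32/10 ≈ 3.20.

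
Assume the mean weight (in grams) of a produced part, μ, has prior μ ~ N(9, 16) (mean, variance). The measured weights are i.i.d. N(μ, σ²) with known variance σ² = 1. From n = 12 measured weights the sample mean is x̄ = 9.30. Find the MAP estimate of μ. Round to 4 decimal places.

μ̂_MAP = 9.2984

n = 12, x̄ = 9.30.
For a Normal prior and Normal likelihood with known variance, the posterior is Normal; its mode equals its mean, the precision-weighted average.
Prior precision 1/σ₀² = 1/16 = 0.0625; data precision n/σ² = 12/1 = 12.
μ̂ = (0.0625·9 + 12·9.3) / (0.0625 + 12) = 112.1625/12.0625 = 8973/965 ≈ 9.2984.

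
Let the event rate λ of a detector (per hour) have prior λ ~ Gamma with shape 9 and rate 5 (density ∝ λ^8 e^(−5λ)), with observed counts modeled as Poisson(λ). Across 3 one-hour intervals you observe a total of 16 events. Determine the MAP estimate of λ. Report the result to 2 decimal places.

λ̂_MAP = 3.00

Σxᵢ = 16, n = 3.
Posterior ∝ λ^8e^(−5λ) · λ^16e^(−3λ) = λ^24e^(−8λ), i.e. Gamma(shape=25, rate=8).
The mode of a Gamma(a, b) with a ≥ 1 (shape–rate) is (a−1)/b = 24/8 ≈ 3.00.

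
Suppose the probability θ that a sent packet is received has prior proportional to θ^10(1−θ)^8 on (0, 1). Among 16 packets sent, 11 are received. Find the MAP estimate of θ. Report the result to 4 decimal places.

θ̂_MAP = 0.6176

The prior density ∝ θ^10(1−θ)^8 is the kernel of Beta(11, 9).
Data: 11 successes in 16 trials. The binomial likelihood contributes θ^11(1−θ)^5, so the posterior is Beta(11+11, 9+5) = Beta(22, 14).
For Beta(a, b) with a, b > 1 the mode is (a−1)/(a+b−2) = 21/34 ≈ 0.6176.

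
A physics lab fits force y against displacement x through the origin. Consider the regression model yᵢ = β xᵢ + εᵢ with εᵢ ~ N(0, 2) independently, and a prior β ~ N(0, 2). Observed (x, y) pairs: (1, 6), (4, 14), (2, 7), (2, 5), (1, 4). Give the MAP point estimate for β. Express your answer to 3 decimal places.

log p(β | y) = −Σ(yᵢ − βxᵢ)²/(2·2) − β²/(2·2) + const.
Setting the derivative to zero: Σxᵢ(yᵢ − βxᵢ)/2 − β/2 = 0, so β = Σxᵢyᵢ / (Σxᵢ² + σ²/τ²).
Σxᵢyᵢ = 1·6 + 4·14 + 2·7 + 2·5 + 1·4 = 90; Σxᵢ² = 26; σ²/τ² = 1.
β̂_MAP = 90 / (26 + 1) = 90/27 ≈ 3.333.

β̂_MAP = 3.333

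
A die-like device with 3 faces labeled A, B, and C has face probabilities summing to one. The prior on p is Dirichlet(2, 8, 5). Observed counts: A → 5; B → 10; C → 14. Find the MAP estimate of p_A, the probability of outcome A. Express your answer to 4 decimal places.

MAP estimate of p_A = 0.1463

The posterior is Dirichlet(αᵢ + nᵢ) = Dirichlet(7, 18, 19).
For a Dirichlet(a₁,…,a_K) with all aᵢ > 1, the mode has j-th component (aⱼ − 1)/(Σaᵢ − K).
Here Σaᵢ = 44 and K = 3, so p_A = (7 − 1)/(44 − 3) = 6/41 ≈ 0.1463.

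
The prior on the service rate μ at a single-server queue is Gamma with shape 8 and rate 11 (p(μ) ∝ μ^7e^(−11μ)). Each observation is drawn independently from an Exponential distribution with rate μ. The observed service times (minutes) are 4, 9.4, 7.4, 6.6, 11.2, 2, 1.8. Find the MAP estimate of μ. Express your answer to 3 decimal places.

μ̂_MAP = 0.262

The Exponential(rate=μ) likelihood is ∝ μ^n e^(−μΣtᵢ). Here n = 7 and Σtᵢ = 4 + 9.4 + 7.4 + 6.6 + 11.2 + 2 + 1.8 = 42.4.
Posterior ∝ μ^7e^(−11μ) · μ^7e^(−42.4μ) = μ^14e^(−53.4μ), i.e. Gamma(15, 53.4).
Mode = (a−1)/b = 14/53.4 ≈ 0.262.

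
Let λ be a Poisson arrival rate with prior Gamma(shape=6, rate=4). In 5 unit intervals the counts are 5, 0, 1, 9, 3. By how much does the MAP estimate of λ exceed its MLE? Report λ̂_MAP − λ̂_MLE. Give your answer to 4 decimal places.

Σxᵢ = 18. Posterior is Gamma(24, 9); MAP = (24−1)/9 = 23/9 ≈ 2.55556.
MLE = x̄ = 18/5 ≈ 3.60000.
Difference = 23/9 − 18/5 = -47/45 ≈ -1.0444.

MAP − MLE = -1.0444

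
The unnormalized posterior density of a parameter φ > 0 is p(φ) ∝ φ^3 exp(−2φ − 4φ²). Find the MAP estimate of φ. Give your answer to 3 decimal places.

ℓ'(φ) = 3/φ − 2 − 8φ. Setting this to zero and multiplying by φ: 8φ² + 2φ − 3 = 0.
φ = (−2 + √(2² + 4·8·3)) / (2·8) = (−2 + √100) / 16 = (−2 + 10)/16 = 1/2.
ℓ''(φ) = −3/φ² − 8 < 0, confirming a maximum.

φ̂_MAP = 0.500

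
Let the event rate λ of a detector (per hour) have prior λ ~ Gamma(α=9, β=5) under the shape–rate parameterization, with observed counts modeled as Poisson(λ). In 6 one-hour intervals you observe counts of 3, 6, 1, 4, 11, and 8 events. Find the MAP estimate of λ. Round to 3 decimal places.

λ̂_MAP = 3.727

Σxᵢ = 3+6+1+4+11+8 = 33, with n = 6.
Posterior ∝ λ^8e^(−5λ) · λ^33e^(−6λ) = λ^41e^(−11λ), i.e. Gamma(shape=42, rate=11).
The mode of a Gamma(a, b) with a ≥ 1 (shape–rate) is (a−1)/b = 41/11 ≈ 3.727.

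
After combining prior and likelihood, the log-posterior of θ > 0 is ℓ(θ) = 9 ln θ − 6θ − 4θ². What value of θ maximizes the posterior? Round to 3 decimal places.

θ̂_MAP = 0.750

ℓ'(θ) = 9/θ − 6 − 8θ. Setting this to zero and multiplying by θ: 8θ² + 6θ − 9 = 0.
θ = (−6 + √(6² + 4·8·9)) / (2·8) = (−6 + √324) / 16 = (−6 + 18)/16 = 3/4.
ℓ''(θ) = −9/θ² − 8 < 0, confirming a maximum.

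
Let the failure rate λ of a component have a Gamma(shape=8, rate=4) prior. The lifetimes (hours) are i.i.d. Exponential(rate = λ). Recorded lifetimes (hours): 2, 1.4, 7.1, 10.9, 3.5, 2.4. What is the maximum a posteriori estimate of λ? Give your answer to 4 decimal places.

The Exponential(rate=λ) likelihood is ∝ λ^n e^(−λΣtᵢ). Here n = 6 and Σtᵢ = 2 + 1.4 + 7.1 + 10.9 + 3.5 + 2.4 = 27.3.
Posterior ∝ λ^7e^(−4λ) · λ^6e^(−27.3λ) = λ^13e^(−31.3λ), i.e. Gamma(14, 31.3).
Mode = (a−1)/b = 13/31.3 ≈ 0.4153.

λ̂_MAP = 0.4153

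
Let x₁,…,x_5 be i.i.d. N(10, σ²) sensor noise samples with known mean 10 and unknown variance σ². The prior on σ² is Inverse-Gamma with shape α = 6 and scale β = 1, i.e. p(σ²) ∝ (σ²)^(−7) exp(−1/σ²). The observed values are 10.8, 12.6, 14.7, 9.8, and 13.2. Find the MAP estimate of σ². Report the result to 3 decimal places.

σ̂²_MAP = 2.198

Sum of squared deviations about the known mean: SS = (10.8−10)² + (12.6−10)² + (14.7−10)² + (9.8−10)² + (13.2−10)² = 39.77.
The Normal likelihood contributes (σ²)^(−n/2) exp(−SS/(2σ²)), so the posterior is Inverse-Gamma(α + n/2, β + SS/2) = Inverse-Gamma(8.5, 20.885).
The mode of Inverse-Gamma(a, b) is b/(a+1) = 20.885/9.5 ≈ 2.198.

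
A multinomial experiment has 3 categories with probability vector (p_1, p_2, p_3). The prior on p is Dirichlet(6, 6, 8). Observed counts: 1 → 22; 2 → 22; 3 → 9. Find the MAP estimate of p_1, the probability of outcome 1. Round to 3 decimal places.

The posterior is Dirichlet(αᵢ + nᵢ) = Dirichlet(28, 28, 17).
For a Dirichlet(a₁,…,a_K) with all aᵢ > 1, the mode has j-th component (aⱼ − 1)/(Σaᵢ − K).
Here Σaᵢ = 73 and K = 3, so p_1 = (28 − 1)/(73 − 3) = 27/70 ≈ 0.386.

MAP estimate: 0.386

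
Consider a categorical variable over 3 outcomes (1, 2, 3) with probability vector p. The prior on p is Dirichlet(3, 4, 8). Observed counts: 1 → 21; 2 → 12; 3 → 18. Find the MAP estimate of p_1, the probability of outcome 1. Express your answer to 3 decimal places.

MAP estimate: 0.365

The posterior is Dirichlet(αᵢ + nᵢ) = Dirichlet(24, 16, 26).
For a Dirichlet(a₁,…,a_K) with all aᵢ > 1, the mode has j-th component (aⱼ − 1)/(Σaᵢ − K).
Here Σaᵢ = 66 and K = 3, so p_1 = (24 − 1)/(66 − 3) = 23/63 ≈ 0.365.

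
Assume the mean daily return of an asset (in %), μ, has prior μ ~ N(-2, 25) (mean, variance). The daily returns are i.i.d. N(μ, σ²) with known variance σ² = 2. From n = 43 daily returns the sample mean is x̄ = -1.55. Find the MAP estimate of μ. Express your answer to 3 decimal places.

n = 43, x̄ = -1.55.
For a Normal prior and Normal likelihood with known variance, the posterior is Normal; its mode equals its mean, the precision-weighted average.
Prior precision 1/σ₀² = 1/25 = 0.04; data precision n/σ² = 43/2 = 21.5.
μ̂ = (0.04·(-2) + 21.5·(-1.55)) / (0.04 + 21.5) = (-33.405)/21.54 = -2227/1436 ≈ -1.551.

μ̂_MAP = -1.551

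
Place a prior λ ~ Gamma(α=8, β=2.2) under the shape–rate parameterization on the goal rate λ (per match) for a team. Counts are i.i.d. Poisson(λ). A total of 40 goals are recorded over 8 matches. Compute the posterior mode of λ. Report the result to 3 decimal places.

λ̂_MAP = 4.608

Σxᵢ = 40, n = 8.
Posterior ∝ λ^7e^(−2.2λ) · λ^40e^(−8λ) = λ^47e^(−10.2λ), i.e. Gamma(shape=48, rate=10.2).
The mode of a Gamma(a, b) with a ≥ 1 (shape–rate) is (a−1)/b = 47/10.2 ≈ 4.608.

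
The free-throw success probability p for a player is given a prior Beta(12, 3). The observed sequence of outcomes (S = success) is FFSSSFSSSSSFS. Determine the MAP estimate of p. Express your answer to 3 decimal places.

Prior: Beta(12, 3).
Data: 9 successes in 13 trials (from the sequence). The binomial likelihood contributes p^9(1−p)^4, so the posterior is Beta(12+9, 3+4) = Beta(21, 7).
For Beta(a, b) with a, b > 1 the mode is (a−1)/(a+b−2) = 20/26 ≈ 0.769.

p̂_MAP = 0.769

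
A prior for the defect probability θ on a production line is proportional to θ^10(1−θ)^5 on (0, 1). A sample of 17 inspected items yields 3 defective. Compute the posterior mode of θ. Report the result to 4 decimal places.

The prior density ∝ θ^10(1−θ)^5 is the kernel of Beta(11, 6).
Data: 3 successes in 17 trials. The binomial likelihood contributes θ^3(1−θ)^14, so the posterior is Beta(11+3, 6+14) = Beta(14, 20).
For Beta(a, b) with a, b > 1 the mode is (a−1)/(a+b−2) = 13/32 ≈ 0.4063.

θ̂_MAP = 0.4063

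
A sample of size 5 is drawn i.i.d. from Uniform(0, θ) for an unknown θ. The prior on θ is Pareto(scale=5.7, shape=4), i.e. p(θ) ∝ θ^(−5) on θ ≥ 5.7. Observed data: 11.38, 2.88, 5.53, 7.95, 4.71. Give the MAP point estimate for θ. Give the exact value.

The Uniform(0, θ) likelihood is θ^(−n) for θ ≥ max(xᵢ), zero otherwise. Here max(xᵢ) = 11.38.
Posterior ∝ θ^(−5) · θ^(−5) = θ^(−10) on θ ≥ max(5.7, 11.38) = 11.38.
This density is strictly decreasing in θ, so the posterior mode lies at the lower boundary of the support.

θ̂_MAP = 11.38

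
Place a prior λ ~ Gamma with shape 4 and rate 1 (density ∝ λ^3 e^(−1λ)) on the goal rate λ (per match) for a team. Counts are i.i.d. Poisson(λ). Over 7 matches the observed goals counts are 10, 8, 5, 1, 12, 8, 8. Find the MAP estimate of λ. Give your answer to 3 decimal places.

Σxᵢ = 10+8+5+1+12+8+8 = 52, with n = 7.
Posterior ∝ λ^3e^(−1λ) · λ^52e^(−7λ) = λ^55e^(−8λ), i.e. Gamma(shape=56, rate=8).
The mode of a Gamma(a, b) with a ≥ 1 (shape–rate) is (a−1)/b = 55/8 ≈ 6.875.

λ̂_MAP = 6.875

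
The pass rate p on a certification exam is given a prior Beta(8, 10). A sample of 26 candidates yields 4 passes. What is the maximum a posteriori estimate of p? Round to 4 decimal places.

Prior: Beta(8, 10).
Data: 4 successes in 26 trials. The binomial likelihood contributes p^4(1−p)^22, so the posterior is Beta(8+4, 10+22) = Beta(12, 32).
For Beta(a, b) with a, b > 1 the mode is (a−1)/(a+b−2) = 11/42 ≈ 0.2619.

p̂_MAP = 0.2619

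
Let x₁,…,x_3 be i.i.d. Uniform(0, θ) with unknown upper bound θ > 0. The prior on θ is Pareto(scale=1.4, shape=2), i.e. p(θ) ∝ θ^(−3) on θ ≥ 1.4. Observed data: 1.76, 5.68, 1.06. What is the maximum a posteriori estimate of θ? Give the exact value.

The Uniform(0, θ) likelihood is θ^(−n) for θ ≥ max(xᵢ), zero otherwise. Here max(xᵢ) = 5.68.
Posterior ∝ θ^(−3) · θ^(−3) = θ^(−6) on θ ≥ max(1.4, 5.68) = 5.68.
This density is strictly decreasing in θ, so the posterior mode lies at the lower boundary of the support.

θ̂_MAP = 5.68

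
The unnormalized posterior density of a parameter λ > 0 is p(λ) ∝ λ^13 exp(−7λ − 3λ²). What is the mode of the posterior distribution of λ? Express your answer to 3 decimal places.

λ̂_MAP = 1.000

ℓ'(λ) = 13/λ − 7 − 6λ. Setting this to zero and multiplying by λ: 6λ² + 7λ − 13 = 0.
λ = (−7 + √(7² + 4·6·13)) / (2·6) = (−7 + √361) / 12 = (−7 + 19)/12 = 1.
ℓ''(λ) = −13/λ² − 6 < 0, confirming a maximum.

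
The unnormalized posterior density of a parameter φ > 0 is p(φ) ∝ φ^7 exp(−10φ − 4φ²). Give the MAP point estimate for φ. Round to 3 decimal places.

ℓ'(φ) = 7/φ − 10 − 8φ. Setting this to zero and multiplying by φ: 8φ² + 10φ − 7 = 0.
φ = (−10 + √(10² + 4·8·7)) / (2·8) = (−10 + √324) / 16 = (−10 + 18)/16 = 1/2.
ℓ''(φ) = −7/φ² − 8 < 0, confirming a maximum.

φ̂_MAP = 0.500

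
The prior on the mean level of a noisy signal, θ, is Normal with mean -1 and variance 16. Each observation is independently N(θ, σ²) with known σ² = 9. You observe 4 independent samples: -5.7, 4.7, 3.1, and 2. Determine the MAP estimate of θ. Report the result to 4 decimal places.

θ̂_MAP = 0.7753

n = 4; x̄ = ((-5.7) + 4.7 + 3.1 + 2)/4 = 4.1/4 = 1.025.
For a Normal prior and Normal likelihood with known variance, the posterior is Normal; its mode equals its mean, the precision-weighted average.
Prior precision 1/σ₀² = 1/16 = 0.0625; data precision n/σ² = 4/9.
θ̂ = (0.0625·(-1) + (4/9)·1.025) / (0.0625 + 4/9) = (283/720)/(73/144) = 283/365 ≈ 0.7753.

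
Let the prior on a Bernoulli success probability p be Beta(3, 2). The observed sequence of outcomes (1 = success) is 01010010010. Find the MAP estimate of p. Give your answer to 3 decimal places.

p̂_MAP = 0.429

Prior: Beta(3, 2).
Data: 4 successes in 11 trials (from the sequence). The binomial likelihood contributes p^4(1−p)^7, so the posterior is Beta(3+4, 2+7) = Beta(7, 9).
For Beta(a, b) with a, b > 1 the mode is (a−1)/(a+b−2) = 6/14 ≈ 0.429.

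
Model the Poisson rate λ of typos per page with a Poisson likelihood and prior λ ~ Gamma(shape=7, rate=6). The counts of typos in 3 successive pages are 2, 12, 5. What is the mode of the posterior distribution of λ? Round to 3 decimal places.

Σxᵢ = 2+12+5 = 19, with n = 3.
Posterior ∝ λ^6e^(−6λ) · λ^19e^(−3λ) = λ^25e^(−9λ), i.e. Gamma(shape=26, rate=9).
The mode of a Gamma(a, b) with a ≥ 1 (shape–rate) is (a−1)/b = 25/9 ≈ 2.778.

λ̂_MAP = 2.778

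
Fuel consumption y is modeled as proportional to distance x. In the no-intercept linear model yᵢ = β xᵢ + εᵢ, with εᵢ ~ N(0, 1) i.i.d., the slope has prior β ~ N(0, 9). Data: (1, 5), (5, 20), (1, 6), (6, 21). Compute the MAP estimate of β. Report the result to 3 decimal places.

β̂_MAP = 3.755

log p(β | y) = −Σ(yᵢ − βxᵢ)²/(2·1) − β²/(2·9) + const.
Setting the derivative to zero: Σxᵢ(yᵢ − βxᵢ)/1 − β/9 = 0, so β = Σxᵢyᵢ / (Σxᵢ² + σ²/τ²).
Σxᵢyᵢ = 1·5 + 5·20 + 1·6 + 6·21 = 237; Σxᵢ² = 63; σ²/τ² = 1/9.
β̂_MAP = 237 / (63 + 1/9) = 237/(568/9) = 2133/568 ≈ 3.755.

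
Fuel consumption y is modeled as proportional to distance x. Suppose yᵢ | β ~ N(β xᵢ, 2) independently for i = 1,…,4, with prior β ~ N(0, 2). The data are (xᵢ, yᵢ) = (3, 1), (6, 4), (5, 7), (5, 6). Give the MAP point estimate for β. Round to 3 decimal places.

log p(β | y) = −Σ(yᵢ − βxᵢ)²/(2·2) − β²/(2·2) + const.
Setting the derivative to zero: Σxᵢ(yᵢ − βxᵢ)/2 − β/2 = 0, so β = Σxᵢyᵢ / (Σxᵢ² + σ²/τ²).
Σxᵢyᵢ = 3·1 + 6·4 + 5·7 + 5·6 = 92; Σxᵢ² = 95; σ²/τ² = 1.
β̂_MAP = 92 / (95 + 1) = 92/96 ≈ 0.958.

β̂_MAP = 0.958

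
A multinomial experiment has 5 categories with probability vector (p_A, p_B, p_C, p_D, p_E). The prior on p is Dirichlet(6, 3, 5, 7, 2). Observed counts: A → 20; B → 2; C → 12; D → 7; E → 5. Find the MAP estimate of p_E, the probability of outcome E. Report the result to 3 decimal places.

MAP estimate of p_E = 0.094

The posterior is Dirichlet(αᵢ + nᵢ) = Dirichlet(26, 5, 17, 14, 7).
For a Dirichlet(a₁,…,a_K) with all aᵢ > 1, the mode has j-th component (aⱼ − 1)/(Σaᵢ − K).
Here Σaᵢ = 69 and K = 5, so p_E = (7 − 1)/(69 − 5) = 6/64 ≈ 0.094.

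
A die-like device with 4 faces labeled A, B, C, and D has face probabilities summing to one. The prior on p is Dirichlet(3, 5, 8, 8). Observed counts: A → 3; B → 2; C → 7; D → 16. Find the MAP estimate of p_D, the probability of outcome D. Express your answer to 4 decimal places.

The posterior is Dirichlet(αᵢ + nᵢ) = Dirichlet(6, 7, 15, 24).
For a Dirichlet(a₁,…,a_K) with all aᵢ > 1, the mode has j-th component (aⱼ − 1)/(Σaᵢ − K).
Here Σaᵢ = 52 and K = 4, so p_D = (24 − 1)/(52 − 4) = 23/48 ≈ 0.4792.

MAP estimate of p_D = 0.4792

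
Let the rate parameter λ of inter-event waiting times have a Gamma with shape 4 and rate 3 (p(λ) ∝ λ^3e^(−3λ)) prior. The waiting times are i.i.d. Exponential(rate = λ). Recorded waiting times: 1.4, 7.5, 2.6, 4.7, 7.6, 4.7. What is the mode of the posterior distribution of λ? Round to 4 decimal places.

λ̂_MAP = 0.2857

The Exponential(rate=λ) likelihood is ∝ λ^n e^(−λΣtᵢ). Here n = 6 and Σtᵢ = 1.4 + 7.5 + 2.6 + 4.7 + 7.6 + 4.7 = 28.5.
Posterior ∝ λ^3e^(−3λ) · λ^6e^(−28.5λ) = λ^9e^(−31.5λ), i.e. Gamma(10, 31.5).
Mode = (a−1)/b = 9/31.5 ≈ 0.2857.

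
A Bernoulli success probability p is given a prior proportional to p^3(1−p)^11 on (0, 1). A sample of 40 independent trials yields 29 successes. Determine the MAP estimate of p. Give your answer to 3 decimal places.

p̂_MAP = 0.593

The prior density ∝ p^3(1−p)^11 is the kernel of Beta(4, 12).
Data: 29 successes in 40 trials. The binomial likelihood contributes p^29(1−p)^11, so the posterior is Beta(4+29, 12+11) = Beta(33, 23).
For Beta(a, b) with a, b > 1 the mode is (a−1)/(a+b−2) = 32/54 ≈ 0.593.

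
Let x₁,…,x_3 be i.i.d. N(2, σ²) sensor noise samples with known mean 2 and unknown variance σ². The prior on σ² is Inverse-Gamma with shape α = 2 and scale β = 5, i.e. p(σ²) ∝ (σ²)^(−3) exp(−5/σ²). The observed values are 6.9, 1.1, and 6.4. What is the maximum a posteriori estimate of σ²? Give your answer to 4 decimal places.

σ̂²_MAP = 6.0200

Sum of squared deviations about the known mean: SS = (6.9−2)² + (1.1−2)² + (6.4−2)² = 44.18.
The Normal likelihood contributes (σ²)^(−n/2) exp(−SS/(2σ²)), so the posterior is Inverse-Gamma(α + n/2, β + SS/2) = Inverse-Gamma(3.5, 27.09).
The mode of Inverse-Gamma(a, b) is b/(a+1) = 27.09/4.5 ≈ 6.0200.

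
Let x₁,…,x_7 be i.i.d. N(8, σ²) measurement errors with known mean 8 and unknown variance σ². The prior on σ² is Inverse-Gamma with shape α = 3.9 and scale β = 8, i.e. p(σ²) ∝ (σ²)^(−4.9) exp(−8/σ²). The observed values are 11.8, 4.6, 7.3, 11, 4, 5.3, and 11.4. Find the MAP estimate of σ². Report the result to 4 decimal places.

σ̂²_MAP = 5.1393

Sum of squared deviations about the known mean: SS = (11.8−8)² + (4.6−8)² + (7.3−8)² + (11−8)² + (4−8)² + (5.3−8)² + (11.4−8)² = 70.34.
The Normal likelihood contributes (σ²)^(−n/2) exp(−SS/(2σ²)), so the posterior is Inverse-Gamma(α + n/2, β + SS/2) = Inverse-Gamma(7.4, 43.17).
The mode of Inverse-Gamma(a, b) is b/(a+1) = 43.17/8.4 ≈ 5.1393.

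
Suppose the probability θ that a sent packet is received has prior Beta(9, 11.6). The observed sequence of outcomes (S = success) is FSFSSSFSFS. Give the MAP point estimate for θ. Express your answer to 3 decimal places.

θ̂_MAP = 0.490

Prior: Beta(9, 11.6).
Data: 6 successes in 10 trials (from the sequence). The binomial likelihood contributes θ^6(1−θ)^4, so the posterior is Beta(9+6, 11.6+4) = Beta(15, 15.6).
For Beta(a, b) with a, b > 1 the mode is (a−1)/(a+b−2) = 14/28.6 ≈ 0.490.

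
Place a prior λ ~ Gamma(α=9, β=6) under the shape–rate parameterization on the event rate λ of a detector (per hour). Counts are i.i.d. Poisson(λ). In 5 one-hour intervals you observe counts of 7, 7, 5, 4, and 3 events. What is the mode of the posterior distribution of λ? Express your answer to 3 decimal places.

λ̂_MAP = 3.091

Σxᵢ = 7+7+5+4+3 = 26, with n = 5.
Posterior ∝ λ^8e^(−6λ) · λ^26e^(−5λ) = λ^34e^(−11λ), i.e. Gamma(shape=35, rate=11).
The mode of a Gamma(a, b) with a ≥ 1 (shape–rate) is (a−1)/b = 34/11 ≈ 3.091.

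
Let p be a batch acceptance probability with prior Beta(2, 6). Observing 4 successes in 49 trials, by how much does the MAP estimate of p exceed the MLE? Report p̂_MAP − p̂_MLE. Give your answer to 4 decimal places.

Posterior is Beta(6, 51); MAP = (6−1)/(57−2) = 5/55 ≈ 0.09091.
MLE ignores the prior: p̂_MLE = k/n = 4/49 ≈ 0.08163.
Difference = 5/55 − 4/49 = 5/539 ≈ 0.0093.

MAP − MLE = 0.0093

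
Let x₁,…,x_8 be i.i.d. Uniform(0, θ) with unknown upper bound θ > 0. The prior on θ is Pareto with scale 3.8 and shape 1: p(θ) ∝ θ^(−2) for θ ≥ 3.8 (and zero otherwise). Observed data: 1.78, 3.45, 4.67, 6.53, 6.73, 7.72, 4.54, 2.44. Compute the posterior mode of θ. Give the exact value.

The Uniform(0, θ) likelihood is θ^(−n) for θ ≥ max(xᵢ), zero otherwise. Here max(xᵢ) = 7.72.
Posterior ∝ θ^(−2) · θ^(−8) = θ^(−10) on θ ≥ max(3.8, 7.72) = 7.72.
This density is strictly decreasing in θ, so the posterior mode lies at the lower boundary of the support.

θ̂_MAP = 7.72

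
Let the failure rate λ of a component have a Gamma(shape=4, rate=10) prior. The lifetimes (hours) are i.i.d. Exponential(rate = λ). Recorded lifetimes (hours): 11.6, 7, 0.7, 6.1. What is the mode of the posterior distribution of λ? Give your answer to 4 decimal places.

The Exponential(rate=λ) likelihood is ∝ λ^n e^(−λΣtᵢ). Here n = 4 and Σtᵢ = 11.6 + 7 + 0.7 + 6.1 = 25.4.
Posterior ∝ λ^3e^(−10λ) · λ^4e^(−25.4λ) = λ^7e^(−35.4λ), i.e. Gamma(8, 35.4).
Mode = (a−1)/b = 7/35.4 ≈ 0.1977.

λ̂_MAP = 0.1977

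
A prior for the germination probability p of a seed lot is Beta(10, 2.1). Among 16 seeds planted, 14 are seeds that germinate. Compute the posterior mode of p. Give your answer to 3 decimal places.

Prior: Beta(10, 2.1).
Data: 14 successes in 16 trials. The binomial likelihood contributes p^14(1−p)^2, so the posterior is Beta(10+14, 2.1+2) = Beta(24, 4.1).
For Beta(a, b) with a, b > 1 the mode is (a−1)/(a+b−2) = 23/26.1 ≈ 0.881.

p̂_MAP = 0.881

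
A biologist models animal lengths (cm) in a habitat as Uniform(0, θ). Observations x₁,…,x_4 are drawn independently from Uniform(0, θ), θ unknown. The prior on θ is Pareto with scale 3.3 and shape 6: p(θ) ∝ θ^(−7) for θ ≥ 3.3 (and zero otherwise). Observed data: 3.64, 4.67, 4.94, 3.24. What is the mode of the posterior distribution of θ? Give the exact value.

The Uniform(0, θ) likelihood is θ^(−n) for θ ≥ max(xᵢ), zero otherwise. Here max(xᵢ) = 4.94.
Posterior ∝ θ^(−7) · θ^(−4) = θ^(−11) on θ ≥ max(3.3, 4.94) = 4.94.
This density is strictly decreasing in θ, so the posterior mode lies at the lower boundary of the support.

θ̂_MAP = 4.94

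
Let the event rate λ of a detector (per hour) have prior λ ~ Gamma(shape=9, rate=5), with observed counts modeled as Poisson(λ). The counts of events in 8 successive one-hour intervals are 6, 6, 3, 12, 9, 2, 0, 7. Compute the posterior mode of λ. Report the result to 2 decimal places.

λ̂_MAP = 4.08

Σxᵢ = 6+6+3+12+9+2+0+7 = 45, with n = 8.
Posterior ∝ λ^8e^(−5λ) · λ^45e^(−8λ) = λ^53e^(−13λ), i.e. Gamma(shape=54, rate=13).
The mode of a Gamma(a, b) with a ≥ 1 (shape–rate) is (a−1)/b = 53/13 ≈ 4.08.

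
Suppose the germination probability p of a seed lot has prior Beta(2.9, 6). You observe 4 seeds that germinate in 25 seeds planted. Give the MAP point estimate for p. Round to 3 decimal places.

Prior: Beta(2.9, 6).
Data: 4 successes in 25 trials. The binomial likelihood contributes p^4(1−p)^21, so the posterior is Beta(2.9+4, 6+21) = Beta(6.9, 27).
For Beta(a, b) with a, b > 1 the mode is (a−1)/(a+b−2) = 5.9/31.9 ≈ 0.185.

p̂_MAP = 0.185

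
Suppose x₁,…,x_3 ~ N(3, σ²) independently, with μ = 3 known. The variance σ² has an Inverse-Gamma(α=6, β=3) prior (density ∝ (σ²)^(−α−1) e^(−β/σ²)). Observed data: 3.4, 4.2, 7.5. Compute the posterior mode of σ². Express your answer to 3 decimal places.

σ̂²_MAP = 1.638

Sum of squared deviations about the known mean: SS = (3.4−3)² + (4.2−3)² + (7.5−3)² = 21.85.
The Normal likelihood contributes (σ²)^(−n/2) exp(−SS/(2σ²)), so the posterior is Inverse-Gamma(α + n/2, β + SS/2) = Inverse-Gamma(7.5, 13.925).
The mode of Inverse-Gamma(a, b) is b/(a+1) = 13.925/8.5 ≈ 1.638.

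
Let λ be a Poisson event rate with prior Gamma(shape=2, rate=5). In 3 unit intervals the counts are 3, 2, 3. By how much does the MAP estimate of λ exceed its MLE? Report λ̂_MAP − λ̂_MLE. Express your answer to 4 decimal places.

MAP − MLE = -1.5417

Σxᵢ = 8. Posterior is Gamma(10, 8); MAP = (10−1)/8 = 9/8 ≈ 1.12500.
MLE = x̄ = 8/3 ≈ 2.66667.
Difference = 9/8 − 8/3 = -37/24 ≈ -1.5417.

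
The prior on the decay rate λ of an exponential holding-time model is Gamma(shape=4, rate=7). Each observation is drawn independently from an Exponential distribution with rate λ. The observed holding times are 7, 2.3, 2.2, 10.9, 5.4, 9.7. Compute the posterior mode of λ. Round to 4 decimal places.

The Exponential(rate=λ) likelihood is ∝ λ^n e^(−λΣtᵢ). Here n = 6 and Σtᵢ = 7 + 2.3 + 2.2 + 10.9 + 5.4 + 9.7 = 37.5.
Posterior ∝ λ^3e^(−7λ) · λ^6e^(−37.5λ) = λ^9e^(−44.5λ), i.e. Gamma(10, 44.5).
Mode = (a−1)/b = 9/44.5 ≈ 0.2022.

λ̂_MAP = 0.2022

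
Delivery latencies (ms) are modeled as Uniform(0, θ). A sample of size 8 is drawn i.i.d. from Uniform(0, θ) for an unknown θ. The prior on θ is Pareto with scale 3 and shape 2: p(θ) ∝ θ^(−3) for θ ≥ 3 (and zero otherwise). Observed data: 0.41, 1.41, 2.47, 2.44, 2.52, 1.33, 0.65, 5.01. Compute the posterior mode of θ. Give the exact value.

θ̂_MAP = 5.01

The Uniform(0, θ) likelihood is θ^(−n) for θ ≥ max(xᵢ), zero otherwise. Here max(xᵢ) = 5.01.
Posterior ∝ θ^(−3) · θ^(−8) = θ^(−11) on θ ≥ max(3, 5.01) = 5.01.
This density is strictly decreasing in θ, so the posterior mode lies at the lower boundary of the support.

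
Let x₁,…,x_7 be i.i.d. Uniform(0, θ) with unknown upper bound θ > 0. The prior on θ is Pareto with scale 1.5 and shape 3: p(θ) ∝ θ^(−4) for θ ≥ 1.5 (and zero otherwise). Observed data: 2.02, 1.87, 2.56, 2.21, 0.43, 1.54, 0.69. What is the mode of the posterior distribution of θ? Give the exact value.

The Uniform(0, θ) likelihood is θ^(−n) for θ ≥ max(xᵢ), zero otherwise. Here max(xᵢ) = 2.56.
Posterior ∝ θ^(−4) · θ^(−7) = θ^(−11) on θ ≥ max(1.5, 2.56) = 2.56.
This density is strictly decreasing in θ, so the posterior mode lies at the lower boundary of the support.

θ̂_MAP = 2.56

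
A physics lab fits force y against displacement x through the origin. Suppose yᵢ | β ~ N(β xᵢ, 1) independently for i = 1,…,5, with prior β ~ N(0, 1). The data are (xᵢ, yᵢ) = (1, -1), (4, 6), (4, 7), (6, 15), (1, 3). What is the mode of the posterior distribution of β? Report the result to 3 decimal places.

β̂_MAP = 2.028

log p(β | y) = −Σ(yᵢ − βxᵢ)²/(2·1) − β²/(2·1) + const.
Setting the derivative to zero: Σxᵢ(yᵢ − βxᵢ)/1 − β/1 = 0, so β = Σxᵢyᵢ / (Σxᵢ² + σ²/τ²).
Σxᵢyᵢ = 1·(-1) + 4·6 + 4·7 + 6·15 + 1·3 = 144; Σxᵢ² = 70; σ²/τ² = 1.
β̂_MAP = 144 / (70 + 1) = 144/71 ≈ 2.028.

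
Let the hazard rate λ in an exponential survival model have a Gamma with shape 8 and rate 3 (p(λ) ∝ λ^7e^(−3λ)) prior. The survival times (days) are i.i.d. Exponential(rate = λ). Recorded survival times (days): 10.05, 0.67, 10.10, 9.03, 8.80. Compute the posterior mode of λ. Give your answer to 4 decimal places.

λ̂_MAP = 0.2881

The Exponential(rate=λ) likelihood is ∝ λ^n e^(−λΣtᵢ). Here n = 5 and Σtᵢ = 10.05 + 0.67 + 10.10 + 9.03 + 8.80 = 38.65.
Posterior ∝ λ^7e^(−3λ) · λ^5e^(−38.65λ) = λ^12e^(−41.65λ), i.e. Gamma(13, 41.65).
Mode = (a−1)/b = 12/41.65 ≈ 0.2881.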